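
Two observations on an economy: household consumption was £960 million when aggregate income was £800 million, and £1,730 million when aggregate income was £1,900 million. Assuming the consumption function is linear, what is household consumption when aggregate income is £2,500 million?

MPC = (1730 − 960)/(1900 − 800) = 770/1100 = 0.7
a = 960 − 0.7(800) = 960 − 560 = 400
C = 400 + 0.7(2500) = 400 + 1750 = 2150

C = 2150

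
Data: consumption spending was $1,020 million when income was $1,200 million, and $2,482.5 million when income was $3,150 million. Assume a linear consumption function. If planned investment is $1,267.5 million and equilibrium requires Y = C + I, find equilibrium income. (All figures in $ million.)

Y = 5550

MPC = (2482.5 − 1020)/(3150 − 1200) = 1462.5/1950 = 0.75
a = 1020 − 0.75(1200) = 120
Equilibrium: Y = 120 + 0.75Y + 1267.5
0.25Y = 1387.5, so Y = 1387.5/0.25 = 5550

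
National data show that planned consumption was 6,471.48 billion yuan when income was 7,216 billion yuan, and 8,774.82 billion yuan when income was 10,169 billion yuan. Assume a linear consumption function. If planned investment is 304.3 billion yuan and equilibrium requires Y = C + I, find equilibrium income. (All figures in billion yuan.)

Y = 5215

MPC = (8774.82 − 6471.48)/(10169 − 7216) = 2303.34/2953 = 0.78
a = 6471.48 − 0.78(7216) = 843
Equilibrium: Y = 843 + 0.78Y + 304.3
0.22Y = 1147.3, so Y = 1147.3/0.22 = 5215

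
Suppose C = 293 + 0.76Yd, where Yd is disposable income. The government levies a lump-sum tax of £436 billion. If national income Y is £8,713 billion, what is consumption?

Yd = Y − T = 8713 − 436 = 8277
C = 293 + 0.76(8277) = 293 + 6290.52 = 6583.52

C = 6583.52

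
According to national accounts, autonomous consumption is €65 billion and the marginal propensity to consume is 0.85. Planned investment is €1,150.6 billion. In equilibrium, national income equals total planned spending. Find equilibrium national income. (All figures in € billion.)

Y = 8104

Y = C + I = 65 + 0.85Y + 1150.6
Y − 0.85Y = 1215.6
0.15Y = 1215.6, so Y = 1215.6/0.15 = 8104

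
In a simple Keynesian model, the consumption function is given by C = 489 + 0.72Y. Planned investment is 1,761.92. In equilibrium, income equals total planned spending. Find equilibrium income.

Y = 8039

Y = C + I = 489 + 0.72Y + 1761.92
Y − 0.72Y = 2250.92
0.28Y = 2250.92, so Y = 2250.92/0.28 = 8039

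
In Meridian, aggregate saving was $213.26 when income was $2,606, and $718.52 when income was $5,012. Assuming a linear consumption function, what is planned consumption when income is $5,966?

C = 5047.14

MPS = ΔS/ΔY = (718.52 − 213.26)/(5012 − 2606) = 505.26/2406 = 0.21
MPC = 1 − MPS = 0.79
Autonomous saving = 213.26 − 0.21(2606) = -334, so a = 334
C = 334 + 0.79(5966) = 334 + 4713.14 = 5047.14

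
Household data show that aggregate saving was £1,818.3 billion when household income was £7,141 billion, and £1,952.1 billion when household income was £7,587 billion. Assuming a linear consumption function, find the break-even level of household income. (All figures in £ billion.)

MPS = ΔS/ΔY = (1952.1 − 1818.3)/(7587 − 7141) = 133.8/446 = 0.3
MPC = 1 − MPS = 0.7
From S(7141) = 1818.3: −a + 0.3(7141) = 1818.3, so a = 2142.3 − 1818.3 = 324
Break-even (S = 0): Y = a/MPS = 324/0.3 = 1080

Y = 1080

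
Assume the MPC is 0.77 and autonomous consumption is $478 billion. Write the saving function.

S = Y − C = Y − (478 + 0.77Y) = -478 + (1 − 0.77)Y

S = -478 + 0.23Y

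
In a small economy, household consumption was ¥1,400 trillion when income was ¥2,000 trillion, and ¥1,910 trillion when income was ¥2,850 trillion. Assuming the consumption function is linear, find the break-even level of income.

Y = 500

MPC = (1910 − 1400)/(2850 − 2000) = 510/850 = 0.6
a = 1400 − 0.6(2000) = 1400 − 1200 = 200
Break-even: Y = a/(1−MPC) = 200/0.4 = 500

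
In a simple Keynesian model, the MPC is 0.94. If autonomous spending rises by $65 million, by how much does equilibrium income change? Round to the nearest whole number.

The multiplier is 1/(1 − MPC) = 1/0.06.
ΔY = 65/0.06 = 1083.33 ≈ 1083

ΔY ≈ 1083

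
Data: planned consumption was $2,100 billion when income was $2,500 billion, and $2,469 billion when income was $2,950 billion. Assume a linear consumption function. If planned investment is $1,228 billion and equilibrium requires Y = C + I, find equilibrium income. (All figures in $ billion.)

Y = 7100

MPC = (2469 − 2100)/(2950 − 2500) = 369/450 = 0.82
a = 2100 − 0.82(2500) = 50
Equilibrium: Y = 50 + 0.82Y + 1228
0.18Y = 1278, so Y = 1278/0.18 = 7100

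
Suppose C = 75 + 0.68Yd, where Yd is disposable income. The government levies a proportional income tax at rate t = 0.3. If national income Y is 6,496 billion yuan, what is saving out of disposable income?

Yd = (1 − 0.3)(6496) = 0.7(6496) = 4547.2
C = 75 + 0.68(4547.2) = 75 + 3092.096 = 3167.096
S = Yd − C = 4547.2 − 3167.096 = 1380.104

S = 1380.104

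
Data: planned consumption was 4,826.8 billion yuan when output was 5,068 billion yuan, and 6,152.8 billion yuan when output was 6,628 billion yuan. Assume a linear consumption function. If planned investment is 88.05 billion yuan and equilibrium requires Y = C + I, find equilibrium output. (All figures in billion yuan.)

Y = 4047

MPC = (6152.8 − 4826.8)/(6628 − 5068) = 1326/1560 = 0.85
a = 4826.8 − 0.85(5068) = 519
Equilibrium: Y = 519 + 0.85Y + 88.05
0.15Y = 607.05, so Y = 607.05/0.15 = 4047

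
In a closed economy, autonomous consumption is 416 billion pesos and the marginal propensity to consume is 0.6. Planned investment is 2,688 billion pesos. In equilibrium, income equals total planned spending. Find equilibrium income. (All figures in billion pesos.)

Y = 7760

Y = C + I = 416 + 0.6Y + 2688
Y − 0.6Y = 3104
0.4Y = 3104, so Y = 3104/0.4 = 7760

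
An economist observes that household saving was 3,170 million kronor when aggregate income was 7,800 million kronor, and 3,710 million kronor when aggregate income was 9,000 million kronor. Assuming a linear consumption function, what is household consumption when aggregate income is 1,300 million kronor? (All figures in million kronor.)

C = 1055

MPS = ΔS/ΔY = (3710 − 3170)/(9000 − 7800) = 540/1200 = 0.45
MPC = 1 − MPS = 0.55
Autonomous saving = 3170 − 0.45(7800) = -340, so a = 340
C = 340 + 0.55(1300) = 340 + 715 = 1055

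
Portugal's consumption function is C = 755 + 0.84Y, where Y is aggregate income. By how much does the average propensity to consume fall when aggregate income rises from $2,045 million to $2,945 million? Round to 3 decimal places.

At Y = 2045: C = 755 + 0.84(2045) = 2472.8, APC = 2472.8/2045 = 1.2092
At Y = 2945: C = 3228.8, APC = 3228.8/2945 = 1.0964
Fall in APC = 1.2092 − 1.0964 = 0.1128 ≈ 0.113

ΔAPC = 0.113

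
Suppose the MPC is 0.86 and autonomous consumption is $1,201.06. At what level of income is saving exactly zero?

Y = 8579

At break-even, C = Y: 1201.06 + 0.86Y = Y
0.14Y = 1201.06, so Y = 1201.06/0.14 = 8579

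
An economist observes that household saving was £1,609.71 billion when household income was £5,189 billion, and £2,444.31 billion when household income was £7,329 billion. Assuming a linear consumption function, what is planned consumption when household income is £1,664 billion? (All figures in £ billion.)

MPS = ΔS/ΔY = (2444.31 − 1609.71)/(7329 − 5189) = 834.6/2140 = 0.39
MPC = 1 − MPS = 0.61
Autonomous saving = 1609.71 − 0.39(5189) = -414, so a = 414
C = 414 + 0.61(1664) = 414 + 1015.04 = 1429.04

C = 1429.04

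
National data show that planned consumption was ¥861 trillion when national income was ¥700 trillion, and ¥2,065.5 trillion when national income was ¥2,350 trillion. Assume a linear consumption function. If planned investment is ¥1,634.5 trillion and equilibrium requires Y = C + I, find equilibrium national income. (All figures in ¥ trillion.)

MPC = (2065.5 − 861)/(2350 − 700) = 1204.5/1650 = 0.73
a = 861 − 0.73(700) = 350
Equilibrium: Y = 350 + 0.73Y + 1634.5
0.27Y = 1984.5, so Y = 1984.5/0.27 = 7350

Y = 7350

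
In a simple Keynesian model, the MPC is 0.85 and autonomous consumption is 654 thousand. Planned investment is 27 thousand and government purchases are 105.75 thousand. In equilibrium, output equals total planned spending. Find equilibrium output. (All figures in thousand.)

Y = C + I + G = 654 + 0.85Y + 27 + 105.75
Y − 0.85Y = 786.75
0.15Y = 786.75, so Y = 786.75/0.15 = 5245

Y = 5245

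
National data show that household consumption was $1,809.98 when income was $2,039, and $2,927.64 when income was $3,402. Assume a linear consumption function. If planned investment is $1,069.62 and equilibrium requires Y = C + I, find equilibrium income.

Y = 6709

MPC = (2927.64 − 1809.98)/(3402 − 2039) = 1117.66/1363 = 0.82
a = 1809.98 − 0.82(2039) = 138
Equilibrium: Y = 138 + 0.82Y + 1069.62
0.18Y = 1207.62, so Y = 1207.62/0.18 = 6709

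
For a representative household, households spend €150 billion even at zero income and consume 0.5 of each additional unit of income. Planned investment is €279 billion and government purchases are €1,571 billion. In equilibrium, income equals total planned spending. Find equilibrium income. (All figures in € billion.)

Y = 4000

Y = C + I + G = 150 + 0.5Y + 279 + 1571
Y − 0.5Y = 2000
0.5Y = 2000, so Y = 2000/0.5 = 4000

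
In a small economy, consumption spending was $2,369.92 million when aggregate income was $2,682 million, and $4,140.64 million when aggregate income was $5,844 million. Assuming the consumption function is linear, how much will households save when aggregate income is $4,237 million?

MPC = (4140.64 − 2369.92)/(5844 − 2682) = 1770.72/3162 = 0.56
a = 2369.92 − 0.56(2682) = 2369.92 − 1501.92 = 868
C = 868 + 0.56(4237) = 3240.72
S = 4237 − 3240.72 = 996.28

S = 996.28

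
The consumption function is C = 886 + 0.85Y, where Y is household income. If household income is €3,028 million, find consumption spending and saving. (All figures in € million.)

C = 886 + 0.85(3028) = 886 + 2573.8 = 3459.8
S = Y − C = 3028 − 3459.8 = -431.8

C = 3459.8; S = -431.8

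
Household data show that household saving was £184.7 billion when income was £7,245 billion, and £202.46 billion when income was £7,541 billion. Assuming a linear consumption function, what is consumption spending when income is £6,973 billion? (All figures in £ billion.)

MPS = ΔS/ΔY = (202.46 − 184.7)/(7541 − 7245) = 17.76/296 = 0.06
MPC = 1 − MPS = 0.94
Autonomous saving = 184.7 − 0.06(7245) = -250, so a = 250
C = 250 + 0.94(6973) = 250 + 6554.62 = 6804.62

C = 6804.62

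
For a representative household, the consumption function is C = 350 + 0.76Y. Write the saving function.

S = -350 + 0.24Y

S = Y − C = Y − (350 + 0.76Y) = -350 + (1 − 0.76)Y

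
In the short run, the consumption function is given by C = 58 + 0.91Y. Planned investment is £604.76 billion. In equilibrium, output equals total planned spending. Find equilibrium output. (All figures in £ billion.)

Y = 7364

Y = C + I = 58 + 0.91Y + 604.76
Y − 0.91Y = 662.76
0.09Y = 662.76, so Y = 662.76/0.09 = 7364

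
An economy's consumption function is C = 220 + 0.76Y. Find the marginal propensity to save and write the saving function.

MPS = 0.24; S = -220 + 0.24Y

MPS = 1 − MPC = 1 − 0.76 = 0.24
S = Y − C = -220 + 0.24Y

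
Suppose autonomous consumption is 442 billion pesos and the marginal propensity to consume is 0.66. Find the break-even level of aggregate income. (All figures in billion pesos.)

At break-even, C = Y: 442 + 0.66Y = Y
0.34Y = 442, so Y = 442/0.34 = 1300

Y = 1300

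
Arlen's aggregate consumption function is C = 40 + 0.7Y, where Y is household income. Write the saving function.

S = Y − C = Y − (40 + 0.7Y) = -40 + (1 − 0.7)Y

S = -40 + 0.3Y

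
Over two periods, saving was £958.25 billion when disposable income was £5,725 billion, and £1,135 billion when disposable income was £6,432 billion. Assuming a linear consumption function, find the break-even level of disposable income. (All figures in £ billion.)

Y = 1892

MPS = ΔS/ΔY = (1135 − 958.25)/(6432 − 5725) = 176.75/707 = 0.25
MPC = 1 − MPS = 0.75
From S(5725) = 958.25: −a + 0.25(5725) = 958.25, so a = 1431.25 − 958.25 = 473
Break-even (S = 0): Y = a/MPS = 473/0.25 = 1892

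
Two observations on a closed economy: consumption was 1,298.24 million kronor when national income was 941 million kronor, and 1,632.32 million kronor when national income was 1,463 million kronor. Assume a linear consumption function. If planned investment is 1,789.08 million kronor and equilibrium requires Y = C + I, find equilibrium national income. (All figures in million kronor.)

Y = 6903

MPC = (1632.32 − 1298.24)/(1463 − 941) = 334.08/522 = 0.64
a = 1298.24 − 0.64(941) = 696
Equilibrium: Y = 696 + 0.64Y + 1789.08
0.36Y = 2485.08, so Y = 2485.08/0.36 = 6903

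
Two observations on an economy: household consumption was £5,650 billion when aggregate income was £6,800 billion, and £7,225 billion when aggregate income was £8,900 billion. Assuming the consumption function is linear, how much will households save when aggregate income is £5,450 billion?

S = 812.5

MPC = (7225 − 5650)/(8900 − 6800) = 1575/2100 = 0.75
a = 5650 − 0.75(6800) = 5650 − 5100 = 550
C = 550 + 0.75(5450) = 4637.5
S = 5450 − 4637.5 = 812.5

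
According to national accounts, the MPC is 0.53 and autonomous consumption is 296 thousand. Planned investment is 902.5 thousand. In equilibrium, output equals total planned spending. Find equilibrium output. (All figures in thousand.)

Y = 2550

Y = C + I = 296 + 0.53Y + 902.5
Y − 0.53Y = 1198.5
0.47Y = 1198.5, so Y = 1198.5/0.47 = 2550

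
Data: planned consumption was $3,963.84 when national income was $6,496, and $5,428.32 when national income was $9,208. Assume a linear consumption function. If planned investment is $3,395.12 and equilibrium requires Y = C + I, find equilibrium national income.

Y = 8372

MPC = (5428.32 − 3963.84)/(9208 − 6496) = 1464.48/2712 = 0.54
a = 3963.84 − 0.54(6496) = 456
Equilibrium: Y = 456 + 0.54Y + 3395.12
0.46Y = 3851.12, so Y = 3851.12/0.46 = 8372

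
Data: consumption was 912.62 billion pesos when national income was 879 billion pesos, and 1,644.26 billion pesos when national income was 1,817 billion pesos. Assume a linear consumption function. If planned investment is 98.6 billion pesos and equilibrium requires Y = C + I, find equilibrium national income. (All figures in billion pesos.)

MPC = (1644.26 − 912.62)/(1817 − 879) = 731.64/938 = 0.78
a = 912.62 − 0.78(879) = 227
Equilibrium: Y = 227 + 0.78Y + 98.6
0.22Y = 325.6, so Y = 325.6/0.22 = 1480

Y = 1480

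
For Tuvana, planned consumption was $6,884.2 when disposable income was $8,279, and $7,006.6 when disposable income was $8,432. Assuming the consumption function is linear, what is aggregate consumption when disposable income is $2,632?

MPC = (7006.6 − 6884.2)/(8432 − 8279) = 122.4/153 = 0.8
a = 6884.2 − 0.8(8279) = 6884.2 − 6623.2 = 261
C = 261 + 0.8(2632) = 261 + 2105.6 = 2366.6

C = 2366.6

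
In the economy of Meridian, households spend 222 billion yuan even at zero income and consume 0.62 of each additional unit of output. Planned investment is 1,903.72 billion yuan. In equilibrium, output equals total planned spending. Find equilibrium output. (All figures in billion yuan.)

Y = 5594

Y = C + I = 222 + 0.62Y + 1903.72
Y − 0.62Y = 2125.72
0.38Y = 2125.72, so Y = 2125.72/0.38 = 5594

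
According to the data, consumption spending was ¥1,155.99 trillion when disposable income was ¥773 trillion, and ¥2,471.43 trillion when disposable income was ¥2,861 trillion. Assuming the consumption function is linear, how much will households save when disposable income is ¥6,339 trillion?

MPC = (2471.43 − 1155.99)/(2861 − 773) = 1315.44/2088 = 0.63
a = 1155.99 − 0.63(773) = 1155.99 − 486.99 = 669
C = 669 + 0.63(6339) = 4662.57
S = 6339 − 4662.57 = 1676.43

S = 1676.43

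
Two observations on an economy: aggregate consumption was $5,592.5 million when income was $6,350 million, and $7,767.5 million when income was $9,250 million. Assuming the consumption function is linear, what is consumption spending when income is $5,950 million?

MPC = (7767.5 − 5592.5)/(9250 − 6350) = 2175/2900 = 0.75
a = 5592.5 − 0.75(6350) = 5592.5 − 4762.5 = 830
C = 830 + 0.75(5950) = 830 + 4462.5 = 5292.5

C = 5292.5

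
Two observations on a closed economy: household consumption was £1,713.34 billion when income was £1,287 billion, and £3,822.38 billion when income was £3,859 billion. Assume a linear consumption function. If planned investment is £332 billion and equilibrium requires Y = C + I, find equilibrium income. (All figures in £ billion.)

Y = 5500

MPC = (3822.38 − 1713.34)/(3859 − 1287) = 2109.04/2572 = 0.82
a = 1713.34 − 0.82(1287) = 658
Equilibrium: Y = 658 + 0.82Y + 332
0.18Y = 990, so Y = 990/0.18 = 5500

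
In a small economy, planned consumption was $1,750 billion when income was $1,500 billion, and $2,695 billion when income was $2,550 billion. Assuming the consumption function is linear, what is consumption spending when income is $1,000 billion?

MPC = (2695 − 1750)/(2550 − 1500) = 945/1050 = 0.9
a = 1750 − 0.9(1500) = 1750 − 1350 = 400
C = 400 + 0.9(1000) = 400 + 900 = 1300

C = 1300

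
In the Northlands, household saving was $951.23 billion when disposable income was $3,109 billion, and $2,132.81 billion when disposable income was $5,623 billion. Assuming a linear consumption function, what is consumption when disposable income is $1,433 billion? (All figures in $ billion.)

C = 1269.49

MPS = ΔS/ΔY = (2132.81 − 951.23)/(5623 − 3109) = 1181.58/2514 = 0.47
MPC = 1 − MPS = 0.53
Autonomous saving = 951.23 − 0.47(3109) = -510, so a = 510
C = 510 + 0.53(1433) = 510 + 759.49 = 1269.49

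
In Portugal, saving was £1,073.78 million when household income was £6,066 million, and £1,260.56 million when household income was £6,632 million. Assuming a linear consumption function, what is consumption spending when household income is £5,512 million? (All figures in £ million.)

C = 4621.04

MPS = ΔS/ΔY = (1260.56 − 1073.78)/(6632 − 6066) = 186.78/566 = 0.33
MPC = 1 − MPS = 0.67
Autonomous saving = 1073.78 − 0.33(6066) = -928, so a = 928
C = 928 + 0.67(5512) = 928 + 3693.04 = 4621.04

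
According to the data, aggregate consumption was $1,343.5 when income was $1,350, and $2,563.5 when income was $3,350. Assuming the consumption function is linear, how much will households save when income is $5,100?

MPC = (2563.5 − 1343.5)/(3350 − 1350) = 1220/2000 = 0.61
a = 1343.5 − 0.61(1350) = 1343.5 − 823.5 = 520
C = 520 + 0.61(5100) = 3631
S = 5100 − 3631 = 1469

S = 1469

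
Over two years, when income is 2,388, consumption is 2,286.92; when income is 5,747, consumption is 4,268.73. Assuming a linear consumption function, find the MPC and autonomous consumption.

MPC = ΔC/ΔY = (4268.73 − 2286.92)/(5747 − 2388) = 1981.81/3359 = 0.59
a = C − MPC·Y = 2286.92 − 0.59(2388) = 2286.92 − 1408.92 = 878

MPC = 0.59; a = 878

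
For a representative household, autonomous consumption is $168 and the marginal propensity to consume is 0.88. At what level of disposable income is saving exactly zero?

Y = 1400

At break-even, C = Y: 168 + 0.88Y = Y
0.12Y = 168, so Y = 168/0.12 = 1400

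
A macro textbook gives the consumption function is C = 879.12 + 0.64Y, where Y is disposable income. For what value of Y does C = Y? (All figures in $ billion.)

At break-even, C = Y: 879.12 + 0.64Y = Y
0.36Y = 879.12, so Y = 879.12/0.36 = 2442

Y = 2442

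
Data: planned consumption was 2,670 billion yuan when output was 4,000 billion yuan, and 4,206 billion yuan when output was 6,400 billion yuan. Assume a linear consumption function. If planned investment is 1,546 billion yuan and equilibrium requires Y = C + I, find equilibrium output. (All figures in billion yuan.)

MPC = (4206 − 2670)/(6400 − 4000) = 1536/2400 = 0.64
a = 2670 − 0.64(4000) = 110
Equilibrium: Y = 110 + 0.64Y + 1546
0.36Y = 1656, so Y = 1656/0.36 = 4600

Y = 4600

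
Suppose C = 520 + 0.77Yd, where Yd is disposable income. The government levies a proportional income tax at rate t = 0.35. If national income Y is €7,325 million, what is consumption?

Yd = (1 − 0.35)(7325) = 0.65(7325) = 4761.25
C = 520 + 0.77(4761.25) = 520 + 3666.1625 = 4186.1625

C = 4186.1625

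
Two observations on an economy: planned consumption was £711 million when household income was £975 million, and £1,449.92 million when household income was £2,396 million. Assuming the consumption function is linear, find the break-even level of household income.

MPC = (1449.92 − 711)/(2396 − 975) = 738.92/1421 = 0.52
a = 711 − 0.52(975) = 711 − 507 = 204
Break-even: Y = a/(1−MPC) = 204/0.48 = 425

Y = 425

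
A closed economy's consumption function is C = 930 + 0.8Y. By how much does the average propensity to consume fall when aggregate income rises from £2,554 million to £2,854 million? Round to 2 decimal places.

ΔAPC = 0.04

At Y = 2554: C = 930 + 0.8(2554) = 2973.2, APC = 2973.2/2554 = 1.164
At Y = 2854: C = 3213.2, APC = 3213.2/2854 = 1.126
Fall in APC = 1.164 − 1.126 = 0.038 ≈ 0.04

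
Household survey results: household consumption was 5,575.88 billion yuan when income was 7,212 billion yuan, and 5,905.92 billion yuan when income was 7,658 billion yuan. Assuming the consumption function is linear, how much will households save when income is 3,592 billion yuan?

S = 694.92

MPC = (5905.92 − 5575.88)/(7658 − 7212) = 330.04/446 = 0.74
a = 5575.88 − 0.74(7212) = 5575.88 − 5336.88 = 239
C = 239 + 0.74(3592) = 2897.08
S = 3592 − 2897.08 = 694.92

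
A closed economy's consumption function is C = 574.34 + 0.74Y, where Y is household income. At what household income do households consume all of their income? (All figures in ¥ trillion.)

Y = 2209

At break-even, C = Y: 574.34 + 0.74Y = Y
0.26Y = 574.34, so Y = 574.34/0.26 = 2209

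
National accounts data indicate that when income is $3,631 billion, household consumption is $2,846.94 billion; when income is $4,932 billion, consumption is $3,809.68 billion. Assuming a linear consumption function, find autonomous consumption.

a = 160

MPC = ΔC/ΔY = (3809.68 − 2846.94)/(4932 − 3631) = 962.74/1301 = 0.74
a = C − MPC·Y = 2846.94 − 0.74(3631) = 2846.94 − 2686.94 = 160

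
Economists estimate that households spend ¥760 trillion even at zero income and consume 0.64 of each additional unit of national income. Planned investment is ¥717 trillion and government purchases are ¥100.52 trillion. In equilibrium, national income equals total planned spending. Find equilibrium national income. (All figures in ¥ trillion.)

Y = 4382

Y = C + I + G = 760 + 0.64Y + 717 + 100.52
Y − 0.64Y = 1577.52
0.36Y = 1577.52, so Y = 1577.52/0.36 = 4382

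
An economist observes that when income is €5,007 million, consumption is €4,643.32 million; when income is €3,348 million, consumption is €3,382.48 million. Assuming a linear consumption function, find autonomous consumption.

MPC = ΔC/ΔY = (4643.32 − 3382.48)/(5007 − 3348) = 1260.84/1659 = 0.76
a = C − MPC·Y = 3382.48 − 0.76(3348) = 3382.48 − 2544.48 = 838

a = 838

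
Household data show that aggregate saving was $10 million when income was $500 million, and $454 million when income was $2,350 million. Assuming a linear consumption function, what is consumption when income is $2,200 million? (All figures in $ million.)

C = 1782

MPS = ΔS/ΔY = (454 − 10)/(2350 − 500) = 444/1850 = 0.24
MPC = 1 − MPS = 0.76
Autonomous saving = 10 − 0.24(500) = -110, so a = 110
C = 110 + 0.76(2200) = 110 + 1672 = 1782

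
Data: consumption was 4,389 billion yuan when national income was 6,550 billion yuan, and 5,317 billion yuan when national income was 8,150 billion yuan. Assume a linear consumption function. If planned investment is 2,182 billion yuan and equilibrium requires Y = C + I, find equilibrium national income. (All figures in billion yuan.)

Y = 6600

MPC = (5317 − 4389)/(8150 − 6550) = 928/1600 = 0.58
a = 4389 − 0.58(6550) = 590
Equilibrium: Y = 590 + 0.58Y + 2182
0.42Y = 2772, so Y = 2772/0.42 = 6600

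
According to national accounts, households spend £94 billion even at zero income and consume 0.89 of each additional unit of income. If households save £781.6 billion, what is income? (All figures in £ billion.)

Y = 7960

S = Y − C = -94 + 0.11Y
-94 + 0.11Y = 781.6, so 0.11Y = 875.6 and Y = 7960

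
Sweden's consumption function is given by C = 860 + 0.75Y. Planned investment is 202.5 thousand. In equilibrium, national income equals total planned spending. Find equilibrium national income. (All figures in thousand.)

Y = C + I = 860 + 0.75Y + 202.5
Y − 0.75Y = 1062.5
0.25Y = 1062.5, so Y = 1062.5/0.25 = 4250

Y = 4250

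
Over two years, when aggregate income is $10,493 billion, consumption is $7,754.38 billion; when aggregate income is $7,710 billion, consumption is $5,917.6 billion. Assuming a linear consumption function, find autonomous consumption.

a = 829

MPC = ΔC/ΔY = (7754.38 − 5917.6)/(10493 − 7710) = 1836.78/2783 = 0.66
a = C − MPC·Y = 5917.6 − 0.66(7710) = 5917.6 − 5088.6 = 829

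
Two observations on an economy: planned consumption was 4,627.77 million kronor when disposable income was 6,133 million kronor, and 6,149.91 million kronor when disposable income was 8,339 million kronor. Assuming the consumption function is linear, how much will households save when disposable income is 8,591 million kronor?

MPC = (6149.91 − 4627.77)/(8339 − 6133) = 1522.14/2206 = 0.69
a = 4627.77 − 0.69(6133) = 4627.77 − 4231.77 = 396
C = 396 + 0.69(8591) = 6323.79
S = 8591 − 6323.79 = 2267.21

S = 2267.21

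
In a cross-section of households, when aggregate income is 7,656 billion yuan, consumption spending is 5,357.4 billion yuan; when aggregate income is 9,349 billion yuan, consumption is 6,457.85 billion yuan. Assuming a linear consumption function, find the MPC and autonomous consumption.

MPC = ΔC/ΔY = (6457.85 − 5357.4)/(9349 − 7656) = 1100.45/1693 = 0.65
a = C − MPC·Y = 5357.4 − 0.65(7656) = 5357.4 − 4976.4 = 381

MPC = 0.65; a = 381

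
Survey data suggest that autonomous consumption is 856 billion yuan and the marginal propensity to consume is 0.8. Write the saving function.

S = -856 + 0.2Y

S = Y − C = Y − (856 + 0.8Y) = -856 + (1 − 0.8)Y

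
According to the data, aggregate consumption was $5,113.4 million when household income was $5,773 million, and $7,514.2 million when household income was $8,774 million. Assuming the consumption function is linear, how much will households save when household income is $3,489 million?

MPC = (7514.2 − 5113.4)/(8774 − 5773) = 2400.8/3001 = 0.8
a = 5113.4 − 0.8(5773) = 5113.4 − 4618.4 = 495
C = 495 + 0.8(3489) = 3286.2
S = 3489 − 3286.2 = 202.8

S = 202.8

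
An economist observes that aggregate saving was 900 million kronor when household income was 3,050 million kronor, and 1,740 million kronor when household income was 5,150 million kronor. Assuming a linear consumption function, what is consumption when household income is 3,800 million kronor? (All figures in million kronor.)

C = 2600

MPS = ΔS/ΔY = (1740 − 900)/(5150 − 3050) = 840/2100 = 0.4
MPC = 1 − MPS = 0.6
Autonomous saving = 900 − 0.4(3050) = -320, so a = 320
C = 320 + 0.6(3800) = 320 + 2280 = 2600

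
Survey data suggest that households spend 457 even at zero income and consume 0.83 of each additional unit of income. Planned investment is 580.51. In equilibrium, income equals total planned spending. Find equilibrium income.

Y = C + I = 457 + 0.83Y + 580.51
Y − 0.83Y = 1037.51
0.17Y = 1037.51, so Y = 1037.51/0.17 = 6103

Y = 6103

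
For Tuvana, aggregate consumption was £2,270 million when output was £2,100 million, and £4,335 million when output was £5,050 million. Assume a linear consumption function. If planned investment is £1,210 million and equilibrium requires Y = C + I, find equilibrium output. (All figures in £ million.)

Y = 6700

MPC = (4335 − 2270)/(5050 − 2100) = 2065/2950 = 0.7
a = 2270 − 0.7(2100) = 800
Equilibrium: Y = 800 + 0.7Y + 1210
0.3Y = 2010, so Y = 2010/0.3 = 6700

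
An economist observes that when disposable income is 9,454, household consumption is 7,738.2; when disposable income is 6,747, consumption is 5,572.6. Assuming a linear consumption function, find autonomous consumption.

MPC = ΔC/ΔY = (7738.2 − 5572.6)/(9454 − 6747) = 2165.6/2707 = 0.8
a = C − MPC·Y = 5572.6 − 0.8(6747) = 5572.6 − 5397.6 = 175

a = 175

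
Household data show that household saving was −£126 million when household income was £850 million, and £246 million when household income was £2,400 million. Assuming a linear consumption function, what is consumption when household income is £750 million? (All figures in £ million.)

C = 900

MPS = ΔS/ΔY = (246 − (-126))/(2400 − 850) = 372/1550 = 0.24
MPC = 1 − MPS = 0.76
Autonomous saving = -126 − 0.24(850) = -330, so a = 330
C = 330 + 0.76(750) = 330 + 570 = 900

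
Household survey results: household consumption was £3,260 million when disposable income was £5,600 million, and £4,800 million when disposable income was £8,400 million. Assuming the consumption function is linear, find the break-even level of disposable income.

Y = 400

MPC = (4800 − 3260)/(8400 − 5600) = 1540/2800 = 0.55
a = 3260 − 0.55(5600) = 3260 − 3080 = 180
Break-even: Y = a/(1−MPC) = 180/0.45 = 400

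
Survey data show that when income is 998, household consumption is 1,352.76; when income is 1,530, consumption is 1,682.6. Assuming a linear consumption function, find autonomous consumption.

a = 734

MPC = ΔC/ΔY = (1682.6 − 1352.76)/(1530 − 998) = 329.84/532 = 0.62
a = C − MPC·Y = 1352.76 − 0.62(998) = 1352.76 − 618.76 = 734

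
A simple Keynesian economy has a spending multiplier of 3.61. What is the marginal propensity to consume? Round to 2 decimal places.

MPC = 0.72

k = 1/(1 − MPC), so 1 − MPC = 1/k = 1/3.61 = 0.2770
MPC = 1 − 0.2770 = 0.72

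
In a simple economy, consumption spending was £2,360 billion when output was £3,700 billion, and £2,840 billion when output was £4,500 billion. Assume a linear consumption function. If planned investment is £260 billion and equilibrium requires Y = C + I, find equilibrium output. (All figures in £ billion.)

Y = 1000

MPC = (2840 − 2360)/(4500 − 3700) = 480/800 = 0.6
a = 2360 − 0.6(3700) = 140
Equilibrium: Y = 140 + 0.6Y + 260
0.4Y = 400, so Y = 400/0.4 = 1000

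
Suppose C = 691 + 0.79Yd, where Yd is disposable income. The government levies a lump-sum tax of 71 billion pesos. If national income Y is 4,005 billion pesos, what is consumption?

C = 3798.86

Yd = Y − T = 4005 − 71 = 3934
C = 691 + 0.79(3934) = 691 + 3107.86 = 3798.86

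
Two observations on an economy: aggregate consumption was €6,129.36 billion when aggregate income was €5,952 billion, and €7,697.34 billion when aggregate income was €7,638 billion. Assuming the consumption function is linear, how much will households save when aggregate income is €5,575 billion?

MPC = (7697.34 − 6129.36)/(7638 − 5952) = 1567.98/1686 = 0.93
a = 6129.36 − 0.93(5952) = 6129.36 − 5535.36 = 594
C = 594 + 0.93(5575) = 5778.75
S = 5575 − 5778.75 = -203.75

S = -203.75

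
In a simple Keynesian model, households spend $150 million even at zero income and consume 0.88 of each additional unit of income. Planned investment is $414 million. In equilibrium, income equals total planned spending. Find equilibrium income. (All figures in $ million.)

Y = 4700

Y = C + I = 150 + 0.88Y + 414
Y − 0.88Y = 564
0.12Y = 564, so Y = 564/0.12 = 4700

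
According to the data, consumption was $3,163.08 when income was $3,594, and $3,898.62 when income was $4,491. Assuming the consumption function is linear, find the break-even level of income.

MPC = (3898.62 − 3163.08)/(4491 − 3594) = 735.54/897 = 0.82
a = 3163.08 − 0.82(3594) = 3163.08 − 2947.08 = 216
Break-even: Y = a/(1−MPC) = 216/0.18 = 1200

Y = 1200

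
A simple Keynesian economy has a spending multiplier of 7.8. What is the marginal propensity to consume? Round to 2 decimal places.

MPC = 0.87

k = 1/(1 − MPC), so 1 − MPC = 1/k = 1/7.8 = 0.1282
MPC = 1 − 0.1282 = 0.87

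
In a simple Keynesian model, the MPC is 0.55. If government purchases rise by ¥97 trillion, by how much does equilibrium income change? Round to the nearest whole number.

The multiplier is 1/(1 − MPC) = 1/0.45.
ΔY = 97/0.45 = 215.56 ≈ 216

ΔY ≈ 216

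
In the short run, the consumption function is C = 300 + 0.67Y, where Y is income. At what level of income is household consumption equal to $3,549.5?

Y = 4850

300 + 0.67Y = 3549.5
0.67Y = 3249.5, so Y = 3249.5/0.67 = 4850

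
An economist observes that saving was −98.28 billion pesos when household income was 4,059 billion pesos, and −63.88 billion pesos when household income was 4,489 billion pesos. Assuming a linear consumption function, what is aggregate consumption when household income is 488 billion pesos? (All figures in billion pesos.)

C = 871.96

MPS = ΔS/ΔY = (-63.88 − (-98.28))/(4489 − 4059) = 34.4/430 = 0.08
MPC = 1 − MPS = 0.92
Autonomous saving = -98.28 − 0.08(4059) = -423, so a = 423
C = 423 + 0.92(488) = 423 + 448.96 = 871.96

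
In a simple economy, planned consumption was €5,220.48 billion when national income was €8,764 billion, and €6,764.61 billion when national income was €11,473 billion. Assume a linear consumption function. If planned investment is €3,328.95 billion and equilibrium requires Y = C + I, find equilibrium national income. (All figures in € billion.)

MPC = (6764.61 − 5220.48)/(11473 − 8764) = 1544.13/2709 = 0.57
a = 5220.48 − 0.57(8764) = 225
Equilibrium: Y = 225 + 0.57Y + 3328.95
0.43Y = 3553.95, so Y = 3553.95/0.43 = 8265

Y = 8265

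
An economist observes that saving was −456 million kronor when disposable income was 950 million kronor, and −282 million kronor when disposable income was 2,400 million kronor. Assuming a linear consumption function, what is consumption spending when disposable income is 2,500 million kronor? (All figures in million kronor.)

MPS = ΔS/ΔY = (-282 − (-456))/(2400 − 950) = 174/1450 = 0.12
MPC = 1 − MPS = 0.88
Autonomous saving = -456 − 0.12(950) = -570, so a = 570
C = 570 + 0.88(2500) = 570 + 2200 = 2770

C = 2770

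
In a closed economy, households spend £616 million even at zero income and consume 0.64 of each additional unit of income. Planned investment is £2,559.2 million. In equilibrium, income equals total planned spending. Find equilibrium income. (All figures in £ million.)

Y = 8820

Y = C + I = 616 + 0.64Y + 2559.2
Y − 0.64Y = 3175.2
0.36Y = 3175.2, so Y = 3175.2/0.36 = 8820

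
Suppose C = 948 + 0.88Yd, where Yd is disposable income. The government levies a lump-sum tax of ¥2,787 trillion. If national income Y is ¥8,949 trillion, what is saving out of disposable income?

Yd = Y − T = 8949 − 2787 = 6162
C = 948 + 0.88(6162) = 948 + 5422.56 = 6370.56
S = Yd − C = 6162 − 6370.56 = -208.56

S = -208.56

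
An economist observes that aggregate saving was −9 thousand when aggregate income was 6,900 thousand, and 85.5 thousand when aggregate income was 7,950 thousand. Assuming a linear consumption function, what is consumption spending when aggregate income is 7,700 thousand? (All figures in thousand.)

MPS = ΔS/ΔY = (85.5 − (-9))/(7950 − 6900) = 94.5/1050 = 0.09
MPC = 1 − MPS = 0.91
Autonomous saving = -9 − 0.09(6900) = -630, so a = 630
C = 630 + 0.91(7700) = 630 + 7007 = 7637

C = 7637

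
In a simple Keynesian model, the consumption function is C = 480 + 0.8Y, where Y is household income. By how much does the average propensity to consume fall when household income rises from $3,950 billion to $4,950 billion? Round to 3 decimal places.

ΔAPC = 0.025

At Y = 3950: C = 480 + 0.8(3950) = 3640, APC = 3640/3950 = 0.9215
At Y = 4950: C = 4440, APC = 4440/4950 = 0.8970
Fall in APC = 0.9215 − 0.8970 = 0.0245 ≈ 0.025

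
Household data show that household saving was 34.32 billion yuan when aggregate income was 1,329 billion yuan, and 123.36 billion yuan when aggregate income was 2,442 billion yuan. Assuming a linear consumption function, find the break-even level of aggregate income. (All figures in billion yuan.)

MPS = ΔS/ΔY = (123.36 − 34.32)/(2442 − 1329) = 89.04/1113 = 0.08
MPC = 1 − MPS = 0.92
From S(1329) = 34.32: −a + 0.08(1329) = 34.32, so a = 106.32 − 34.32 = 72
Break-even (S = 0): Y = a/MPS = 72/0.08 = 900

Y = 900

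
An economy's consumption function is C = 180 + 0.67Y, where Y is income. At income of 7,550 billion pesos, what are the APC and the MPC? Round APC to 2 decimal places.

MPC = 0.67 (the slope of the consumption function)
C = 180 + 0.67(7550) = 5238.5, so APC = 5238.5/7550 = 0.69

APC = 0.69; MPC = 0.67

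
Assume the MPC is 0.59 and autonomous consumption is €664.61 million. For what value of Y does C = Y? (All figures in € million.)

At break-even, C = Y: 664.61 + 0.59Y = Y
0.41Y = 664.61, so Y = 664.61/0.41 = 1621

Y = 1621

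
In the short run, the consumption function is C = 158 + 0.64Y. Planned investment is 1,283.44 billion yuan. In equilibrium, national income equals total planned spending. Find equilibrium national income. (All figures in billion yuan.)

Y = C + I = 158 + 0.64Y + 1283.44
Y − 0.64Y = 1441.44
0.36Y = 1441.44, so Y = 1441.44/0.36 = 4004

Y = 4004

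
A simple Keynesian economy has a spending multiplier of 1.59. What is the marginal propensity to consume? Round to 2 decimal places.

MPC = 0.37

k = 1/(1 − MPC), so 1 − MPC = 1/k = 1/1.59 = 0.6289
MPC = 1 − 0.6289 = 0.37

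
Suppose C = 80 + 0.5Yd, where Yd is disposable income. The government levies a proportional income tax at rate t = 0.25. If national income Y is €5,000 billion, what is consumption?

Yd = (1 − 0.25)(5000) = 0.75(5000) = 3750
C = 80 + 0.5(3750) = 80 + 1875 = 1955

C = 1955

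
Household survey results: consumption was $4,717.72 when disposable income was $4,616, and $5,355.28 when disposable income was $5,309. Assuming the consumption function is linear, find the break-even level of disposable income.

Y = 5887.5

MPC = (5355.28 − 4717.72)/(5309 − 4616) = 637.56/693 = 0.92
a = 4717.72 − 0.92(4616) = 4717.72 − 4246.72 = 471
Break-even: Y = a/(1−MPC) = 471/0.08 = 5887.5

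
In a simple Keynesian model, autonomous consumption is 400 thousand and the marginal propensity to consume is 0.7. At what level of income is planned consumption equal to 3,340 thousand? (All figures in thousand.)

Y = 4200

400 + 0.7Y = 3340
0.7Y = 2940, so Y = 2940/0.7 = 4200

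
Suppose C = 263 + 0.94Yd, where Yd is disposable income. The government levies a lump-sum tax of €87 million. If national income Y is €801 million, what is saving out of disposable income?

S = -220.16

Yd = Y − T = 801 − 87 = 714
C = 263 + 0.94(714) = 263 + 671.16 = 934.16
S = Yd − C = 714 − 934.16 = -220.16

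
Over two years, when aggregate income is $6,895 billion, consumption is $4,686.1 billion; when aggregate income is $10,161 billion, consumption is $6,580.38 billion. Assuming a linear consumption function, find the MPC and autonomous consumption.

MPC = ΔC/ΔY = (6580.38 − 4686.1)/(10161 − 6895) = 1894.28/3266 = 0.58
a = C − MPC·Y = 4686.1 − 0.58(6895) = 4686.1 − 3999.1 = 687

MPC = 0.58; a = 687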